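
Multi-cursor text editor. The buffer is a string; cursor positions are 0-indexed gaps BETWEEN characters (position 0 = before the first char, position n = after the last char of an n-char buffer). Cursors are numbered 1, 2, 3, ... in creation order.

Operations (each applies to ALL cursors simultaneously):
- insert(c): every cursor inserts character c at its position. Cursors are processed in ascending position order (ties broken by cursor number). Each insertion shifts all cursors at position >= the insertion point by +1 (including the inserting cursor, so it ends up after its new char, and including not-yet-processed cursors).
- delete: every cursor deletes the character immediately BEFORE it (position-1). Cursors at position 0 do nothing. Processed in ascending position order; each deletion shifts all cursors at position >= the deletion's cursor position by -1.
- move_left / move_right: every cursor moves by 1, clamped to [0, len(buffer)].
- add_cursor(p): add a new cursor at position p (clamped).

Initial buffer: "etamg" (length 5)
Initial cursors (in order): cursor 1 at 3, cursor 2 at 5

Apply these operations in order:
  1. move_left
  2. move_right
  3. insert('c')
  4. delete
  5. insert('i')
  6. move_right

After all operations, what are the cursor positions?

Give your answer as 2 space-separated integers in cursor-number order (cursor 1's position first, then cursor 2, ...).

Answer: 5 7

Derivation:
After op 1 (move_left): buffer="etamg" (len 5), cursors c1@2 c2@4, authorship .....
After op 2 (move_right): buffer="etamg" (len 5), cursors c1@3 c2@5, authorship .....
After op 3 (insert('c')): buffer="etacmgc" (len 7), cursors c1@4 c2@7, authorship ...1..2
After op 4 (delete): buffer="etamg" (len 5), cursors c1@3 c2@5, authorship .....
After op 5 (insert('i')): buffer="etaimgi" (len 7), cursors c1@4 c2@7, authorship ...1..2
After op 6 (move_right): buffer="etaimgi" (len 7), cursors c1@5 c2@7, authorship ...1..2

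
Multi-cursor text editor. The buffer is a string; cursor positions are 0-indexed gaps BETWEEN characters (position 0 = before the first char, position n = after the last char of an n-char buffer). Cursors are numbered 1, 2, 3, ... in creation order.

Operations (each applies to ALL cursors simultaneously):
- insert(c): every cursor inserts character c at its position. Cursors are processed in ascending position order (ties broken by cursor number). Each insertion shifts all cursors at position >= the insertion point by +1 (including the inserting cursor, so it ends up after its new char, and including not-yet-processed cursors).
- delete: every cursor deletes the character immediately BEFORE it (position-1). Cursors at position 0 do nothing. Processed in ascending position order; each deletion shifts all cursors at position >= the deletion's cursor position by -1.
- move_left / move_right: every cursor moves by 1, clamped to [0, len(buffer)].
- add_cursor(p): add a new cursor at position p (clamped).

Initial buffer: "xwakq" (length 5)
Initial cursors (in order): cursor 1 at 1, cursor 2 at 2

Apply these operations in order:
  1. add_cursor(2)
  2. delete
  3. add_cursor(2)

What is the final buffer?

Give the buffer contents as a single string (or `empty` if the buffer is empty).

After op 1 (add_cursor(2)): buffer="xwakq" (len 5), cursors c1@1 c2@2 c3@2, authorship .....
After op 2 (delete): buffer="akq" (len 3), cursors c1@0 c2@0 c3@0, authorship ...
After op 3 (add_cursor(2)): buffer="akq" (len 3), cursors c1@0 c2@0 c3@0 c4@2, authorship ...

Answer: akq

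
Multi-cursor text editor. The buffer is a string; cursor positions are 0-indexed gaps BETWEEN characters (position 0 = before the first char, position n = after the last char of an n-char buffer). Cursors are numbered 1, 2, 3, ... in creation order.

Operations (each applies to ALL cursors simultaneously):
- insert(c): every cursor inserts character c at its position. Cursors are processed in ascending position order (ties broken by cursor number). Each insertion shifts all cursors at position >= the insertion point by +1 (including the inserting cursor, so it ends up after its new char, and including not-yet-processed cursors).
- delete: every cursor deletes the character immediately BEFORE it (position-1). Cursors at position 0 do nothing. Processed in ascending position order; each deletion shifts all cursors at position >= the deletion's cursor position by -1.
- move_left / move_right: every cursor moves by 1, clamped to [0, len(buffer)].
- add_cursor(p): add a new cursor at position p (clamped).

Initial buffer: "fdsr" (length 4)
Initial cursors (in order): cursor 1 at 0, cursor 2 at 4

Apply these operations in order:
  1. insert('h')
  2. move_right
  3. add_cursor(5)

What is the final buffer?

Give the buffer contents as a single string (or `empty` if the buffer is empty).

After op 1 (insert('h')): buffer="hfdsrh" (len 6), cursors c1@1 c2@6, authorship 1....2
After op 2 (move_right): buffer="hfdsrh" (len 6), cursors c1@2 c2@6, authorship 1....2
After op 3 (add_cursor(5)): buffer="hfdsrh" (len 6), cursors c1@2 c3@5 c2@6, authorship 1....2

Answer: hfdsrh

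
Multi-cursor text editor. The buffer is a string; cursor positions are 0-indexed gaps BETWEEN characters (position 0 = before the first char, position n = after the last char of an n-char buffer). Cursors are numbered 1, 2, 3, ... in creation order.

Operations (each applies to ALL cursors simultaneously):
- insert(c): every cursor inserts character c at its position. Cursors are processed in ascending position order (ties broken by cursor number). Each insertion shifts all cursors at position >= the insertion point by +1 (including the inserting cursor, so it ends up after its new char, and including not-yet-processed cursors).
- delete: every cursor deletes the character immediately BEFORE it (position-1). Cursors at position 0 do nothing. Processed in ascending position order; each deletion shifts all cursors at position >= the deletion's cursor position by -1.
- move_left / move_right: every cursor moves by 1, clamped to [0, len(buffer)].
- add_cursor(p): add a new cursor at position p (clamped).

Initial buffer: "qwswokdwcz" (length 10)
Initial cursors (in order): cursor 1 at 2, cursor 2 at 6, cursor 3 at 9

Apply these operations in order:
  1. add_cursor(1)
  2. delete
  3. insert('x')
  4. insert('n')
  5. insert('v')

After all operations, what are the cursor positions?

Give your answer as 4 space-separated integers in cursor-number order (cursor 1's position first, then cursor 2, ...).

After op 1 (add_cursor(1)): buffer="qwswokdwcz" (len 10), cursors c4@1 c1@2 c2@6 c3@9, authorship ..........
After op 2 (delete): buffer="swodwz" (len 6), cursors c1@0 c4@0 c2@3 c3@5, authorship ......
After op 3 (insert('x')): buffer="xxswoxdwxz" (len 10), cursors c1@2 c4@2 c2@6 c3@9, authorship 14...2..3.
After op 4 (insert('n')): buffer="xxnnswoxndwxnz" (len 14), cursors c1@4 c4@4 c2@9 c3@13, authorship 1414...22..33.
After op 5 (insert('v')): buffer="xxnnvvswoxnvdwxnvz" (len 18), cursors c1@6 c4@6 c2@12 c3@17, authorship 141414...222..333.

Answer: 6 12 17 6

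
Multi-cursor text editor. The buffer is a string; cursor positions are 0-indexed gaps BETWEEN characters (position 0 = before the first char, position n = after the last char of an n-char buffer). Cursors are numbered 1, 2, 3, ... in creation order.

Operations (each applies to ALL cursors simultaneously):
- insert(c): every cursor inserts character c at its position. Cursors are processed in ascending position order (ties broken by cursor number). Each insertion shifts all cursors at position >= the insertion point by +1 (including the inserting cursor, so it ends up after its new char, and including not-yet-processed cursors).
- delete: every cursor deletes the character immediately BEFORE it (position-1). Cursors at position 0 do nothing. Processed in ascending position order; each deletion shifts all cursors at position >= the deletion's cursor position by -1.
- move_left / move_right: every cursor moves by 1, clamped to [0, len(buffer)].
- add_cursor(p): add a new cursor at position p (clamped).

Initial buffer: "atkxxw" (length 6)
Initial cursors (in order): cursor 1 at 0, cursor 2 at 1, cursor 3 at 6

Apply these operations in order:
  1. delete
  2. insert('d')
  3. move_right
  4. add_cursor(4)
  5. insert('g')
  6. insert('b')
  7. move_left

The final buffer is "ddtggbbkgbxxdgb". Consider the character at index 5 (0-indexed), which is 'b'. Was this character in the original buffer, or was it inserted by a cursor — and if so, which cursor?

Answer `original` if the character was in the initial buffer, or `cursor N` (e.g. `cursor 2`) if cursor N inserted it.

After op 1 (delete): buffer="tkxx" (len 4), cursors c1@0 c2@0 c3@4, authorship ....
After op 2 (insert('d')): buffer="ddtkxxd" (len 7), cursors c1@2 c2@2 c3@7, authorship 12....3
After op 3 (move_right): buffer="ddtkxxd" (len 7), cursors c1@3 c2@3 c3@7, authorship 12....3
After op 4 (add_cursor(4)): buffer="ddtkxxd" (len 7), cursors c1@3 c2@3 c4@4 c3@7, authorship 12....3
After op 5 (insert('g')): buffer="ddtggkgxxdg" (len 11), cursors c1@5 c2@5 c4@7 c3@11, authorship 12.12.4..33
After op 6 (insert('b')): buffer="ddtggbbkgbxxdgb" (len 15), cursors c1@7 c2@7 c4@10 c3@15, authorship 12.1212.44..333
After op 7 (move_left): buffer="ddtggbbkgbxxdgb" (len 15), cursors c1@6 c2@6 c4@9 c3@14, authorship 12.1212.44..333
Authorship (.=original, N=cursor N): 1 2 . 1 2 1 2 . 4 4 . . 3 3 3
Index 5: author = 1

Answer: cursor 1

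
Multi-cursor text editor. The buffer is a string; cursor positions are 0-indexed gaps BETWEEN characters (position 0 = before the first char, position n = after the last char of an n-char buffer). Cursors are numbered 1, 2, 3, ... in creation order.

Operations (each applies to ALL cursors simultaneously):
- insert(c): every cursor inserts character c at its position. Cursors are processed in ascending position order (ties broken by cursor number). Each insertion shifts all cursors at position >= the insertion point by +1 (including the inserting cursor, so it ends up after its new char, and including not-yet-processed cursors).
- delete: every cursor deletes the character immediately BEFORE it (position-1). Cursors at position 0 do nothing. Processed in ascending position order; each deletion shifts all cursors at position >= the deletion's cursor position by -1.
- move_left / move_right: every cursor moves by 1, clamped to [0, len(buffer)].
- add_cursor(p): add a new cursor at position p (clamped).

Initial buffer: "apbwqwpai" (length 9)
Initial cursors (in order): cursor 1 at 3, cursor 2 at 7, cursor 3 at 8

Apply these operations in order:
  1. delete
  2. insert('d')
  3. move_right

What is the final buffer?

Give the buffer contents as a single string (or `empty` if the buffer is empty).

Answer: apdwqwddi

Derivation:
After op 1 (delete): buffer="apwqwi" (len 6), cursors c1@2 c2@5 c3@5, authorship ......
After op 2 (insert('d')): buffer="apdwqwddi" (len 9), cursors c1@3 c2@8 c3@8, authorship ..1...23.
After op 3 (move_right): buffer="apdwqwddi" (len 9), cursors c1@4 c2@9 c3@9, authorship ..1...23.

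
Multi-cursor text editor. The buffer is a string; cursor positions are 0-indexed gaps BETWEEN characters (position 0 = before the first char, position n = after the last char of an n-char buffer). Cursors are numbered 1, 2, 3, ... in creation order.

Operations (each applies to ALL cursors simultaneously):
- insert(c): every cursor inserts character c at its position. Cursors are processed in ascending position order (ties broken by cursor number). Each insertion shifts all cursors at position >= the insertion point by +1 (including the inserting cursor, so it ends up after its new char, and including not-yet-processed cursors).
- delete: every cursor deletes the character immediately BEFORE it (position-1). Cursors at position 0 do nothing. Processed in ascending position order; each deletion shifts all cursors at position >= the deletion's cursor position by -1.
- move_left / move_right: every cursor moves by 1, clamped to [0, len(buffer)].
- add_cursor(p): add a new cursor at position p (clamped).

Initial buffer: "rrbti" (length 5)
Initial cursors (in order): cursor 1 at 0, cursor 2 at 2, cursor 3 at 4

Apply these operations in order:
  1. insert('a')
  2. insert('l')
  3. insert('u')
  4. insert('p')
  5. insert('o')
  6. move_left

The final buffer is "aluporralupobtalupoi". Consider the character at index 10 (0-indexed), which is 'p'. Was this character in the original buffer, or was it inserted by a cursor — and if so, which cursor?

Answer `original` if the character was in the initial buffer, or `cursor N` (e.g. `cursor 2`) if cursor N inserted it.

After op 1 (insert('a')): buffer="arrabtai" (len 8), cursors c1@1 c2@4 c3@7, authorship 1..2..3.
After op 2 (insert('l')): buffer="alrralbtali" (len 11), cursors c1@2 c2@6 c3@10, authorship 11..22..33.
After op 3 (insert('u')): buffer="alurralubtalui" (len 14), cursors c1@3 c2@8 c3@13, authorship 111..222..333.
After op 4 (insert('p')): buffer="aluprralupbtalupi" (len 17), cursors c1@4 c2@10 c3@16, authorship 1111..2222..3333.
After op 5 (insert('o')): buffer="aluporralupobtalupoi" (len 20), cursors c1@5 c2@12 c3@19, authorship 11111..22222..33333.
After op 6 (move_left): buffer="aluporralupobtalupoi" (len 20), cursors c1@4 c2@11 c3@18, authorship 11111..22222..33333.
Authorship (.=original, N=cursor N): 1 1 1 1 1 . . 2 2 2 2 2 . . 3 3 3 3 3 .
Index 10: author = 2

Answer: cursor 2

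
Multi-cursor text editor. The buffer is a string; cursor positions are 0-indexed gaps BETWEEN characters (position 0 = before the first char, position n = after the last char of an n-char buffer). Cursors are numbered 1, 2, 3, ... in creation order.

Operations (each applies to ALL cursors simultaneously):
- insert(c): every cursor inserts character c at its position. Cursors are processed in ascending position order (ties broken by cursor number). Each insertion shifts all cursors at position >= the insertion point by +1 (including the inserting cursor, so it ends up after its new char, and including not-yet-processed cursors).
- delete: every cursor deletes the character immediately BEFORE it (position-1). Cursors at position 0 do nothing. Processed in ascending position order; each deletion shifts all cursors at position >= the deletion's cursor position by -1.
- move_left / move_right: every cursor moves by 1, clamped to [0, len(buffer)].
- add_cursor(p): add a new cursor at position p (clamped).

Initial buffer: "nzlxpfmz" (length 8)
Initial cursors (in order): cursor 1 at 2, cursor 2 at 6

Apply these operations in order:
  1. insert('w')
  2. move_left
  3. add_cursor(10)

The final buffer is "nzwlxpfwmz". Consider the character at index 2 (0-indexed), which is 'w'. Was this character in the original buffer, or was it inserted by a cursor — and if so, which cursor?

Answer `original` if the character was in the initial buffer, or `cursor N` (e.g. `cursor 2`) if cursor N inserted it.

Answer: cursor 1

Derivation:
After op 1 (insert('w')): buffer="nzwlxpfwmz" (len 10), cursors c1@3 c2@8, authorship ..1....2..
After op 2 (move_left): buffer="nzwlxpfwmz" (len 10), cursors c1@2 c2@7, authorship ..1....2..
After op 3 (add_cursor(10)): buffer="nzwlxpfwmz" (len 10), cursors c1@2 c2@7 c3@10, authorship ..1....2..
Authorship (.=original, N=cursor N): . . 1 . . . . 2 . .
Index 2: author = 1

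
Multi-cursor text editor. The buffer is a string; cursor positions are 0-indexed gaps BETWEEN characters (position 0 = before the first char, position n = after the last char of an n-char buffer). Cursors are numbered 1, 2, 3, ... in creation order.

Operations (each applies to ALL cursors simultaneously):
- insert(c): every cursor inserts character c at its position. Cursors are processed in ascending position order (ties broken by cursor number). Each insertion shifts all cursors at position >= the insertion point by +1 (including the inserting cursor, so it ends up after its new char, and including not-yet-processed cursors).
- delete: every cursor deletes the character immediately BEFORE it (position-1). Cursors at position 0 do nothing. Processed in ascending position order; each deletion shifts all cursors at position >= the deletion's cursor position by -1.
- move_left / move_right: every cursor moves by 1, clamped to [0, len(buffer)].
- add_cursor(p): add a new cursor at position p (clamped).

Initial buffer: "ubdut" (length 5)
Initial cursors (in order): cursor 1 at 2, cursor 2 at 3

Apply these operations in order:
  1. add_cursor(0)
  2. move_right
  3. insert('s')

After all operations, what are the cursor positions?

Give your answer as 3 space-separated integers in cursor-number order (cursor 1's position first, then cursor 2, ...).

Answer: 5 7 2

Derivation:
After op 1 (add_cursor(0)): buffer="ubdut" (len 5), cursors c3@0 c1@2 c2@3, authorship .....
After op 2 (move_right): buffer="ubdut" (len 5), cursors c3@1 c1@3 c2@4, authorship .....
After op 3 (insert('s')): buffer="usbdsust" (len 8), cursors c3@2 c1@5 c2@7, authorship .3..1.2.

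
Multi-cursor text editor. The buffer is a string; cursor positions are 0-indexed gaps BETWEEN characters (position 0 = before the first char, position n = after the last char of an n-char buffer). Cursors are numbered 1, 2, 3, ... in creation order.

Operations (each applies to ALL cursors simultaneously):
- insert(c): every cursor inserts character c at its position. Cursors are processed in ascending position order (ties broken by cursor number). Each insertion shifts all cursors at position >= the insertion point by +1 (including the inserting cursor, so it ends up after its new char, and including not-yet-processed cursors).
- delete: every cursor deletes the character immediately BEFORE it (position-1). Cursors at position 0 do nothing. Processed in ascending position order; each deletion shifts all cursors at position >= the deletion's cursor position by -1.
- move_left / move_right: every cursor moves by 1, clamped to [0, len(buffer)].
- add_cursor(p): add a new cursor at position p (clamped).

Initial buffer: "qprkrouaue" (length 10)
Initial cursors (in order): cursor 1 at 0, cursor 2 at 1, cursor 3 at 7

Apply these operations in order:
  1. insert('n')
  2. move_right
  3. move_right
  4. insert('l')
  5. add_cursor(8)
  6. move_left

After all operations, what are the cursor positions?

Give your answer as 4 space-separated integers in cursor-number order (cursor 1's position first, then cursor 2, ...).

Answer: 3 6 14 7

Derivation:
After op 1 (insert('n')): buffer="nqnprkrounaue" (len 13), cursors c1@1 c2@3 c3@10, authorship 1.2......3...
After op 2 (move_right): buffer="nqnprkrounaue" (len 13), cursors c1@2 c2@4 c3@11, authorship 1.2......3...
After op 3 (move_right): buffer="nqnprkrounaue" (len 13), cursors c1@3 c2@5 c3@12, authorship 1.2......3...
After op 4 (insert('l')): buffer="nqnlprlkrounaule" (len 16), cursors c1@4 c2@7 c3@15, authorship 1.21..2....3..3.
After op 5 (add_cursor(8)): buffer="nqnlprlkrounaule" (len 16), cursors c1@4 c2@7 c4@8 c3@15, authorship 1.21..2....3..3.
After op 6 (move_left): buffer="nqnlprlkrounaule" (len 16), cursors c1@3 c2@6 c4@7 c3@14, authorship 1.21..2....3..3.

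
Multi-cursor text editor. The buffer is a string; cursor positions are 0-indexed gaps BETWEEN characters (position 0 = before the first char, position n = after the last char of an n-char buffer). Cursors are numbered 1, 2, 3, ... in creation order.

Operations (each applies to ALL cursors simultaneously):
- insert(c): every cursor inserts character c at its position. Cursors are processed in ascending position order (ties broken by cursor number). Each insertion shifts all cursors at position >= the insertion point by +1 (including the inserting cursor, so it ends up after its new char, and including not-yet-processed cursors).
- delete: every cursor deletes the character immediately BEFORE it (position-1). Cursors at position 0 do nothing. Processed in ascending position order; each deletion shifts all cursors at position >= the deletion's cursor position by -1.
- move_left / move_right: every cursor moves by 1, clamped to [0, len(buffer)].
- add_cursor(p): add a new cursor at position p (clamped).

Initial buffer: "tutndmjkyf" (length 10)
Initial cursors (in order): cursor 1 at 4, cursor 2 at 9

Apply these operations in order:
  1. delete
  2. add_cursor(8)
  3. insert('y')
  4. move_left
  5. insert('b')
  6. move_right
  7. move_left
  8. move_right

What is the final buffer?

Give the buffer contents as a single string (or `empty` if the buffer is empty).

Answer: tutbydmjkbyfby

Derivation:
After op 1 (delete): buffer="tutdmjkf" (len 8), cursors c1@3 c2@7, authorship ........
After op 2 (add_cursor(8)): buffer="tutdmjkf" (len 8), cursors c1@3 c2@7 c3@8, authorship ........
After op 3 (insert('y')): buffer="tutydmjkyfy" (len 11), cursors c1@4 c2@9 c3@11, authorship ...1....2.3
After op 4 (move_left): buffer="tutydmjkyfy" (len 11), cursors c1@3 c2@8 c3@10, authorship ...1....2.3
After op 5 (insert('b')): buffer="tutbydmjkbyfby" (len 14), cursors c1@4 c2@10 c3@13, authorship ...11....22.33
After op 6 (move_right): buffer="tutbydmjkbyfby" (len 14), cursors c1@5 c2@11 c3@14, authorship ...11....22.33
After op 7 (move_left): buffer="tutbydmjkbyfby" (len 14), cursors c1@4 c2@10 c3@13, authorship ...11....22.33
After op 8 (move_right): buffer="tutbydmjkbyfby" (len 14), cursors c1@5 c2@11 c3@14, authorship ...11....22.33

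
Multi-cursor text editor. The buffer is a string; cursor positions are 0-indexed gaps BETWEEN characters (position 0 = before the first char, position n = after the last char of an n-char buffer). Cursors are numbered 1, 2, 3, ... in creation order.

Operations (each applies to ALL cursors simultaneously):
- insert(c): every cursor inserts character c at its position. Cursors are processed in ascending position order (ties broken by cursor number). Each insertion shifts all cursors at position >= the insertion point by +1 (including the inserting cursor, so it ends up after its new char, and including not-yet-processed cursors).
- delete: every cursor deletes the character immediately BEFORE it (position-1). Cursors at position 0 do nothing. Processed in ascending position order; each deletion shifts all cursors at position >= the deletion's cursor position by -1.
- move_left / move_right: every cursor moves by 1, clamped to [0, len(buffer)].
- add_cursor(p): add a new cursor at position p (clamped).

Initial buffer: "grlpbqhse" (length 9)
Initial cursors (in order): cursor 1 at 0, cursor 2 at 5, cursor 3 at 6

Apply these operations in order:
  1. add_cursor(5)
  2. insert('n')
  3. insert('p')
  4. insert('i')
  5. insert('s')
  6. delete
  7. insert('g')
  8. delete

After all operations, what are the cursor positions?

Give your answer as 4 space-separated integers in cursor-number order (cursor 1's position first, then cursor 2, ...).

After op 1 (add_cursor(5)): buffer="grlpbqhse" (len 9), cursors c1@0 c2@5 c4@5 c3@6, authorship .........
After op 2 (insert('n')): buffer="ngrlpbnnqnhse" (len 13), cursors c1@1 c2@8 c4@8 c3@10, authorship 1.....24.3...
After op 3 (insert('p')): buffer="npgrlpbnnppqnphse" (len 17), cursors c1@2 c2@11 c4@11 c3@14, authorship 11.....2424.33...
After op 4 (insert('i')): buffer="npigrlpbnnppiiqnpihse" (len 21), cursors c1@3 c2@14 c4@14 c3@18, authorship 111.....242424.333...
After op 5 (insert('s')): buffer="npisgrlpbnnppiissqnpishse" (len 25), cursors c1@4 c2@17 c4@17 c3@22, authorship 1111.....24242424.3333...
After op 6 (delete): buffer="npigrlpbnnppiiqnpihse" (len 21), cursors c1@3 c2@14 c4@14 c3@18, authorship 111.....242424.333...
After op 7 (insert('g')): buffer="npiggrlpbnnppiiggqnpighse" (len 25), cursors c1@4 c2@17 c4@17 c3@22, authorship 1111.....24242424.3333...
After op 8 (delete): buffer="npigrlpbnnppiiqnpihse" (len 21), cursors c1@3 c2@14 c4@14 c3@18, authorship 111.....242424.333...

Answer: 3 14 18 14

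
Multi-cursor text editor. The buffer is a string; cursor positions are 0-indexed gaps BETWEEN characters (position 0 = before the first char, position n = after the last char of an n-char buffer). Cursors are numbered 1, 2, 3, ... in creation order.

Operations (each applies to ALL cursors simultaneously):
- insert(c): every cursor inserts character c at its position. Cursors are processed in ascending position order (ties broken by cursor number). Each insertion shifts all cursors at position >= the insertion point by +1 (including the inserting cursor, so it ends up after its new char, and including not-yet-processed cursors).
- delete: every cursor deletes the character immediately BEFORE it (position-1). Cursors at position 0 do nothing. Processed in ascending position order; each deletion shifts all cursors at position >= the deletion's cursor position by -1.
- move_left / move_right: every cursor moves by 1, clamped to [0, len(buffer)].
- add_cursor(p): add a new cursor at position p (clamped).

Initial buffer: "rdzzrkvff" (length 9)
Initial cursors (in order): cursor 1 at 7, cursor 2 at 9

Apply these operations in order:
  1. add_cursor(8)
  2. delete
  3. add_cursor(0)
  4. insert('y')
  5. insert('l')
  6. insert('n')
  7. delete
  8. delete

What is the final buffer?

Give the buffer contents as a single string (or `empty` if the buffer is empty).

Answer: yrdzzrkyyy

Derivation:
After op 1 (add_cursor(8)): buffer="rdzzrkvff" (len 9), cursors c1@7 c3@8 c2@9, authorship .........
After op 2 (delete): buffer="rdzzrk" (len 6), cursors c1@6 c2@6 c3@6, authorship ......
After op 3 (add_cursor(0)): buffer="rdzzrk" (len 6), cursors c4@0 c1@6 c2@6 c3@6, authorship ......
After op 4 (insert('y')): buffer="yrdzzrkyyy" (len 10), cursors c4@1 c1@10 c2@10 c3@10, authorship 4......123
After op 5 (insert('l')): buffer="ylrdzzrkyyylll" (len 14), cursors c4@2 c1@14 c2@14 c3@14, authorship 44......123123
After op 6 (insert('n')): buffer="ylnrdzzrkyyylllnnn" (len 18), cursors c4@3 c1@18 c2@18 c3@18, authorship 444......123123123
After op 7 (delete): buffer="ylrdzzrkyyylll" (len 14), cursors c4@2 c1@14 c2@14 c3@14, authorship 44......123123
After op 8 (delete): buffer="yrdzzrkyyy" (len 10), cursors c4@1 c1@10 c2@10 c3@10, authorship 4......123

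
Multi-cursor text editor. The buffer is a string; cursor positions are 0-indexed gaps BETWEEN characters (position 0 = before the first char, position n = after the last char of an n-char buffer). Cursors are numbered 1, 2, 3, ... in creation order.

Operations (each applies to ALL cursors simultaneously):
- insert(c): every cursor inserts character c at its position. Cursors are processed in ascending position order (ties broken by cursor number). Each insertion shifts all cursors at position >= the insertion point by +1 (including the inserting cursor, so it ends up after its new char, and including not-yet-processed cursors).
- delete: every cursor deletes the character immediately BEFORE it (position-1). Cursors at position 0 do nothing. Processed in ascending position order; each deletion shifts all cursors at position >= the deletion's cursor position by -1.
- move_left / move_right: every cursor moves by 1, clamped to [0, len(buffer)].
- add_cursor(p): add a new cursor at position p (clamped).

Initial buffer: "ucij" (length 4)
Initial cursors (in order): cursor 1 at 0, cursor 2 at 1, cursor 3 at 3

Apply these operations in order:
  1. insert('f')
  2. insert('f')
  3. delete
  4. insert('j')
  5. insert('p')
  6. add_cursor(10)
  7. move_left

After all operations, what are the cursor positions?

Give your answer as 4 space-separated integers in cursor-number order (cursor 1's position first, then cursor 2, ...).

After op 1 (insert('f')): buffer="fufcifj" (len 7), cursors c1@1 c2@3 c3@6, authorship 1.2..3.
After op 2 (insert('f')): buffer="ffuffciffj" (len 10), cursors c1@2 c2@5 c3@9, authorship 11.22..33.
After op 3 (delete): buffer="fufcifj" (len 7), cursors c1@1 c2@3 c3@6, authorship 1.2..3.
After op 4 (insert('j')): buffer="fjufjcifjj" (len 10), cursors c1@2 c2@5 c3@9, authorship 11.22..33.
After op 5 (insert('p')): buffer="fjpufjpcifjpj" (len 13), cursors c1@3 c2@7 c3@12, authorship 111.222..333.
After op 6 (add_cursor(10)): buffer="fjpufjpcifjpj" (len 13), cursors c1@3 c2@7 c4@10 c3@12, authorship 111.222..333.
After op 7 (move_left): buffer="fjpufjpcifjpj" (len 13), cursors c1@2 c2@6 c4@9 c3@11, authorship 111.222..333.

Answer: 2 6 11 9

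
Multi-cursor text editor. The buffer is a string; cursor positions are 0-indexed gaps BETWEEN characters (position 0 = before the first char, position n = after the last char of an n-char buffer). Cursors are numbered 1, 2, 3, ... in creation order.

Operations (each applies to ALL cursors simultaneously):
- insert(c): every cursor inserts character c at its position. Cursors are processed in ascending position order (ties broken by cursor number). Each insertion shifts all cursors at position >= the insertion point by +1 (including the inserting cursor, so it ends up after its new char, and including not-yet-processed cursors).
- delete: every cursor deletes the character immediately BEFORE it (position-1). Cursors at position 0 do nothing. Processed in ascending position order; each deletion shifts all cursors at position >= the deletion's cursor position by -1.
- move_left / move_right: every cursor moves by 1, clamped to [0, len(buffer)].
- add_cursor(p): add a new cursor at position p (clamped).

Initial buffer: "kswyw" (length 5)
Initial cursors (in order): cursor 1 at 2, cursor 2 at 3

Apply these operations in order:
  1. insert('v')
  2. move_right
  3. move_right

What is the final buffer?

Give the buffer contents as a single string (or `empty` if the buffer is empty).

Answer: ksvwvyw

Derivation:
After op 1 (insert('v')): buffer="ksvwvyw" (len 7), cursors c1@3 c2@5, authorship ..1.2..
After op 2 (move_right): buffer="ksvwvyw" (len 7), cursors c1@4 c2@6, authorship ..1.2..
After op 3 (move_right): buffer="ksvwvyw" (len 7), cursors c1@5 c2@7, authorship ..1.2..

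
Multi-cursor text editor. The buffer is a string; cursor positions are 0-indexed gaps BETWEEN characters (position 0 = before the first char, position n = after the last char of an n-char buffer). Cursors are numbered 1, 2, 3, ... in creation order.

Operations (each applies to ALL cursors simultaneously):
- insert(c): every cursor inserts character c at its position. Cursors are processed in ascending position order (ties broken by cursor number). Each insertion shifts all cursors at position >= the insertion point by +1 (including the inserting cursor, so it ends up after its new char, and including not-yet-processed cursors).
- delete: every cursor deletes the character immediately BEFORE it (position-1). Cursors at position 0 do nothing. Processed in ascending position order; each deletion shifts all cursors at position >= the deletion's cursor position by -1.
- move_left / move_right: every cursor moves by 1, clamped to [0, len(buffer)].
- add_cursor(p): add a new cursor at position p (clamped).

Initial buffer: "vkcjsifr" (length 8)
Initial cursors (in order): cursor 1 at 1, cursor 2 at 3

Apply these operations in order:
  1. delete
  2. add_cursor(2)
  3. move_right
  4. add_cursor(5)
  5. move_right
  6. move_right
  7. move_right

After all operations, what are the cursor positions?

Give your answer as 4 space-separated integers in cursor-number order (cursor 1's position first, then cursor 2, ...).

After op 1 (delete): buffer="kjsifr" (len 6), cursors c1@0 c2@1, authorship ......
After op 2 (add_cursor(2)): buffer="kjsifr" (len 6), cursors c1@0 c2@1 c3@2, authorship ......
After op 3 (move_right): buffer="kjsifr" (len 6), cursors c1@1 c2@2 c3@3, authorship ......
After op 4 (add_cursor(5)): buffer="kjsifr" (len 6), cursors c1@1 c2@2 c3@3 c4@5, authorship ......
After op 5 (move_right): buffer="kjsifr" (len 6), cursors c1@2 c2@3 c3@4 c4@6, authorship ......
After op 6 (move_right): buffer="kjsifr" (len 6), cursors c1@3 c2@4 c3@5 c4@6, authorship ......
After op 7 (move_right): buffer="kjsifr" (len 6), cursors c1@4 c2@5 c3@6 c4@6, authorship ......

Answer: 4 5 6 6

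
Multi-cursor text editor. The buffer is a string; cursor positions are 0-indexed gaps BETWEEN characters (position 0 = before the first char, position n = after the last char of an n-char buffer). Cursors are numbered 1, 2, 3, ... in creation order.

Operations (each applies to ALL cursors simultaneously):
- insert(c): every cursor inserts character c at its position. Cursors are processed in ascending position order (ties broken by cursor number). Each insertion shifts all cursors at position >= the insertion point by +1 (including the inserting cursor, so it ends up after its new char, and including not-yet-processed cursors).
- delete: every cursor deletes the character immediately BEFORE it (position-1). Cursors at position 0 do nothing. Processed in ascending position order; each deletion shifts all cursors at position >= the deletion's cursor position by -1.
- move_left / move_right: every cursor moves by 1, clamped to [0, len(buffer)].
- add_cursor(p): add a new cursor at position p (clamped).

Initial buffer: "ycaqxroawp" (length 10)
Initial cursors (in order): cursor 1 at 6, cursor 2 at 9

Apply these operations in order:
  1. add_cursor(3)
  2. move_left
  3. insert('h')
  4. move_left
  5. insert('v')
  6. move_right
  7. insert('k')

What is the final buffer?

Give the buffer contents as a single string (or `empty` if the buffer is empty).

Answer: ycvhkaqxvhkroavhkwp

Derivation:
After op 1 (add_cursor(3)): buffer="ycaqxroawp" (len 10), cursors c3@3 c1@6 c2@9, authorship ..........
After op 2 (move_left): buffer="ycaqxroawp" (len 10), cursors c3@2 c1@5 c2@8, authorship ..........
After op 3 (insert('h')): buffer="ychaqxhroahwp" (len 13), cursors c3@3 c1@7 c2@11, authorship ..3...1...2..
After op 4 (move_left): buffer="ychaqxhroahwp" (len 13), cursors c3@2 c1@6 c2@10, authorship ..3...1...2..
After op 5 (insert('v')): buffer="ycvhaqxvhroavhwp" (len 16), cursors c3@3 c1@8 c2@13, authorship ..33...11...22..
After op 6 (move_right): buffer="ycvhaqxvhroavhwp" (len 16), cursors c3@4 c1@9 c2@14, authorship ..33...11...22..
After op 7 (insert('k')): buffer="ycvhkaqxvhkroavhkwp" (len 19), cursors c3@5 c1@11 c2@17, authorship ..333...111...222..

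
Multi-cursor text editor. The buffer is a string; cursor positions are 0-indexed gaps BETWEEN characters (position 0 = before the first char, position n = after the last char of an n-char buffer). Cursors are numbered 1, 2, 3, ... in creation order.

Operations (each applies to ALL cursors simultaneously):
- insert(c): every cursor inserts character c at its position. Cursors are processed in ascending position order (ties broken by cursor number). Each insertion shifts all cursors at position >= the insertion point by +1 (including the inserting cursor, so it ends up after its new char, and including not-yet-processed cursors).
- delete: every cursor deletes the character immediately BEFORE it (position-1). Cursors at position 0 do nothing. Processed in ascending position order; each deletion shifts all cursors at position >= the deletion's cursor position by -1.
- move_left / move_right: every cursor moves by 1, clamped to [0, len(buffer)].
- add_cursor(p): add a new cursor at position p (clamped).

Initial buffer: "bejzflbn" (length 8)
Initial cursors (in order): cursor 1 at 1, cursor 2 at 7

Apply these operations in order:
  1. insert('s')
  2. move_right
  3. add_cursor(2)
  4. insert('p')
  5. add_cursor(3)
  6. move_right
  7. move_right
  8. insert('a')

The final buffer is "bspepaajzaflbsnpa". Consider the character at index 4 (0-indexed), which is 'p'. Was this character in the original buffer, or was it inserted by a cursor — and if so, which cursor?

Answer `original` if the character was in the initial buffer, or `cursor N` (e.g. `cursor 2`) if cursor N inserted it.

After op 1 (insert('s')): buffer="bsejzflbsn" (len 10), cursors c1@2 c2@9, authorship .1......2.
After op 2 (move_right): buffer="bsejzflbsn" (len 10), cursors c1@3 c2@10, authorship .1......2.
After op 3 (add_cursor(2)): buffer="bsejzflbsn" (len 10), cursors c3@2 c1@3 c2@10, authorship .1......2.
After op 4 (insert('p')): buffer="bspepjzflbsnp" (len 13), cursors c3@3 c1@5 c2@13, authorship .13.1.....2.2
After op 5 (add_cursor(3)): buffer="bspepjzflbsnp" (len 13), cursors c3@3 c4@3 c1@5 c2@13, authorship .13.1.....2.2
After op 6 (move_right): buffer="bspepjzflbsnp" (len 13), cursors c3@4 c4@4 c1@6 c2@13, authorship .13.1.....2.2
After op 7 (move_right): buffer="bspepjzflbsnp" (len 13), cursors c3@5 c4@5 c1@7 c2@13, authorship .13.1.....2.2
After op 8 (insert('a')): buffer="bspepaajzaflbsnpa" (len 17), cursors c3@7 c4@7 c1@10 c2@17, authorship .13.134..1...2.22
Authorship (.=original, N=cursor N): . 1 3 . 1 3 4 . . 1 . . . 2 . 2 2
Index 4: author = 1

Answer: cursor 1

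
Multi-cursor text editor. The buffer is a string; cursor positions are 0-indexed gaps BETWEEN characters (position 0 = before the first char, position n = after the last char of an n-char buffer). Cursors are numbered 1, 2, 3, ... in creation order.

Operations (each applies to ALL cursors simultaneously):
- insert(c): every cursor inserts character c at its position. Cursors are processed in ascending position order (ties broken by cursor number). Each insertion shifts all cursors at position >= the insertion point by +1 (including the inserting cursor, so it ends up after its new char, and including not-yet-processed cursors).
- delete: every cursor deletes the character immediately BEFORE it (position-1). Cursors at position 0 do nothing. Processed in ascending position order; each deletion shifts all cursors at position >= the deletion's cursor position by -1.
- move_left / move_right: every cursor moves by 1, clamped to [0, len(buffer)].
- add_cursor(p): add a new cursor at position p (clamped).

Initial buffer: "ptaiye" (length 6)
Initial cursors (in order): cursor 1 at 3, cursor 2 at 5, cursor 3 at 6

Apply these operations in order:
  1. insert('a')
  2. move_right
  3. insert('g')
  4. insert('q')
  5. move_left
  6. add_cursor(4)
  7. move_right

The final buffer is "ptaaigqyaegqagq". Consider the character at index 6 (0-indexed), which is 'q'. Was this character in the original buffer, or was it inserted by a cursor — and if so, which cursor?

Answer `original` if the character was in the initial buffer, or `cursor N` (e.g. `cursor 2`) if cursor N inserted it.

After op 1 (insert('a')): buffer="ptaaiyaea" (len 9), cursors c1@4 c2@7 c3@9, authorship ...1..2.3
After op 2 (move_right): buffer="ptaaiyaea" (len 9), cursors c1@5 c2@8 c3@9, authorship ...1..2.3
After op 3 (insert('g')): buffer="ptaaigyaegag" (len 12), cursors c1@6 c2@10 c3@12, authorship ...1.1.2.233
After op 4 (insert('q')): buffer="ptaaigqyaegqagq" (len 15), cursors c1@7 c2@12 c3@15, authorship ...1.11.2.22333
After op 5 (move_left): buffer="ptaaigqyaegqagq" (len 15), cursors c1@6 c2@11 c3@14, authorship ...1.11.2.22333
After op 6 (add_cursor(4)): buffer="ptaaigqyaegqagq" (len 15), cursors c4@4 c1@6 c2@11 c3@14, authorship ...1.11.2.22333
After op 7 (move_right): buffer="ptaaigqyaegqagq" (len 15), cursors c4@5 c1@7 c2@12 c3@15, authorship ...1.11.2.22333
Authorship (.=original, N=cursor N): . . . 1 . 1 1 . 2 . 2 2 3 3 3
Index 6: author = 1

Answer: cursor 1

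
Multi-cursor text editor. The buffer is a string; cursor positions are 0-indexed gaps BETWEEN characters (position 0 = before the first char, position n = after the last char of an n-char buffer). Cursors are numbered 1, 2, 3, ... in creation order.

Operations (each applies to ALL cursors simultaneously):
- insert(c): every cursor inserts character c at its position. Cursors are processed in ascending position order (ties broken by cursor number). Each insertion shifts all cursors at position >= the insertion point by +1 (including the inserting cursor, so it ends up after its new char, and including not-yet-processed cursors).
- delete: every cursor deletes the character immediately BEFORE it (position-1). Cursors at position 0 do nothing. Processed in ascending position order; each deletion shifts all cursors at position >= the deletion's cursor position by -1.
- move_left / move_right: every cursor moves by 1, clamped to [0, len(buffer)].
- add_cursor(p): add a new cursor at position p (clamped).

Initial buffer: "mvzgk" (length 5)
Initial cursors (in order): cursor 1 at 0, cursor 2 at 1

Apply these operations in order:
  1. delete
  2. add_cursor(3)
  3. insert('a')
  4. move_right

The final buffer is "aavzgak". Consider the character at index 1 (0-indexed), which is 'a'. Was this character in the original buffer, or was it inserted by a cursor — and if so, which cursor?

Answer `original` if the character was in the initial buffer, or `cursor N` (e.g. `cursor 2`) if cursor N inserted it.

After op 1 (delete): buffer="vzgk" (len 4), cursors c1@0 c2@0, authorship ....
After op 2 (add_cursor(3)): buffer="vzgk" (len 4), cursors c1@0 c2@0 c3@3, authorship ....
After op 3 (insert('a')): buffer="aavzgak" (len 7), cursors c1@2 c2@2 c3@6, authorship 12...3.
After op 4 (move_right): buffer="aavzgak" (len 7), cursors c1@3 c2@3 c3@7, authorship 12...3.
Authorship (.=original, N=cursor N): 1 2 . . . 3 .
Index 1: author = 2

Answer: cursor 2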